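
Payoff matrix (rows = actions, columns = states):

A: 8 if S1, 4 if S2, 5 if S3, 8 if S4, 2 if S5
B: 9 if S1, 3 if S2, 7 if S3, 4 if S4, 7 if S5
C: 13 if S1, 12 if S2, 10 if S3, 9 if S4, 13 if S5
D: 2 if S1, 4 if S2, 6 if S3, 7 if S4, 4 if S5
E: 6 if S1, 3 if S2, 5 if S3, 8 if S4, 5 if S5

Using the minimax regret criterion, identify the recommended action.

Column bests: S1=13, S2=12, S3=10, S4=9, S5=13.
A regrets: 5, 8, 5, 1, 11 → max 11
B regrets: 4, 9, 3, 5, 6 → max 9
C regrets: 0, 0, 0, 0, 0 → max 0
D regrets: 11, 8, 4, 2, 9 → max 11
E regrets: 7, 9, 5, 1, 8 → max 9
Smallest max regret = 0 → C.

C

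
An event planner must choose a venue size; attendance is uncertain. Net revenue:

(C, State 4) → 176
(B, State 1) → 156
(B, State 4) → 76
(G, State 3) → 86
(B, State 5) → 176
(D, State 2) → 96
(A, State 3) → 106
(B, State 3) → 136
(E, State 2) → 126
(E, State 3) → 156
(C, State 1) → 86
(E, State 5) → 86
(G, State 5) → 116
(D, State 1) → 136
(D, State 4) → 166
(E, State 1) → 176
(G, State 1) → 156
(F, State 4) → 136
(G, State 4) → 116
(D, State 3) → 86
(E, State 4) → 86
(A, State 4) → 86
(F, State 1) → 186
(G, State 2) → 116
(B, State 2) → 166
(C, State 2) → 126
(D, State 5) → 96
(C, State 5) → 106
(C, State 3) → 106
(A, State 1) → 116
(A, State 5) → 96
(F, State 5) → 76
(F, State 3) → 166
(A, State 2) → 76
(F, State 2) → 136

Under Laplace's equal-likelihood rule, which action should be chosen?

Row averages: A=96, B=142, C=120, D=116, E=126, F=140, G=118
Highest average = 142 → B.

B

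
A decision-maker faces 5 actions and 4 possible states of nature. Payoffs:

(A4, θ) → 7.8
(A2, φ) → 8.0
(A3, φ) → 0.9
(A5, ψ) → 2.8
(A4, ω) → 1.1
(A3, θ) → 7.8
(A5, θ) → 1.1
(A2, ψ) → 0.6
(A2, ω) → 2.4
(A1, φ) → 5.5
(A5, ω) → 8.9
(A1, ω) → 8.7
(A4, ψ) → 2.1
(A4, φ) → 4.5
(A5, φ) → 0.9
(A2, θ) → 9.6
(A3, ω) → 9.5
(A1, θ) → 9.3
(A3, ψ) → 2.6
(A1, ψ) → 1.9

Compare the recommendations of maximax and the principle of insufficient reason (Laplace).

maximax → A2; laplace → A1 (disagree)

Row maxima: A1=9.3, A2=9.6, A3=9.5, A4=7.8, A5=8.9
Best best-case = 9.6 → A2.
Row averages: A1=6.35, A2=5.15, A3=5.2, A4=3.875, A5=3.425
Highest average = 6.35 → A1.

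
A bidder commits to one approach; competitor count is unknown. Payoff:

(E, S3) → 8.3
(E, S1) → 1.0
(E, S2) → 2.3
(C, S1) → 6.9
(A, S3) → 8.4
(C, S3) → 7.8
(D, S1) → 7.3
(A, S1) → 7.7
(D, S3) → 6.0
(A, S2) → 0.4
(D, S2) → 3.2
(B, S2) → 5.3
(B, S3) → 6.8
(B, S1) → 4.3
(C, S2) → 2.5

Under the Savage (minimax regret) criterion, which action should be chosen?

D

Column bests: S1=7.7, S2=5.3, S3=8.4.
A regrets: 0.0, 4.9, 0.0 → max 4.9
B regrets: 3.4, 0.0, 1.6 → max 3.4
C regrets: 0.8, 2.8, 0.6 → max 2.8
D regrets: 0.4, 2.1, 2.4 → max 2.4
E regrets: 6.7, 3.0, 0.1 → max 6.7
Smallest max regret = 2.4 → D.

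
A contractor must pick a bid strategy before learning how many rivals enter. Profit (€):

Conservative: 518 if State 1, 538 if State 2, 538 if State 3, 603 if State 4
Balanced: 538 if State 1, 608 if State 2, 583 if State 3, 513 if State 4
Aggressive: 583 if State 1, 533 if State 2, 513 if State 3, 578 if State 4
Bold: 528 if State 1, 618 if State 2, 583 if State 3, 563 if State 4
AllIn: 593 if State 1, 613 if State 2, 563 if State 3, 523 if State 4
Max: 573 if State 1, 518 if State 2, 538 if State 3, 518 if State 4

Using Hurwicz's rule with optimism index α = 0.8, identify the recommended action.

Bold

Conservative: 0.8·603 + 0.2·518 = 586
Balanced: 0.8·608 + 0.2·513 = 589
Aggressive: 0.8·583 + 0.2·513 = 569
Bold: 0.8·618 + 0.2·528 = 600
AllIn: 0.8·613 + 0.2·523 = 595
Max: 0.8·573 + 0.2·518 = 562
Highest Hurwicz score = 600 → Bold.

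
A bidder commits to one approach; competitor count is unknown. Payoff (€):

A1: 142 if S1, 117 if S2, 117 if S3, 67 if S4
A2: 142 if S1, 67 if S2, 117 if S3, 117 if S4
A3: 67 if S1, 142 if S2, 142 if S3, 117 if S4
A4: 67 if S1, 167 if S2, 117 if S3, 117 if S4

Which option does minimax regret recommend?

Column bests: S1=142, S2=167, S3=142, S4=117.
A1 regrets: 0, 50, 25, 50 → max 50
A2 regrets: 0, 100, 25, 0 → max 100
A3 regrets: 75, 25, 0, 0 → max 75
A4 regrets: 75, 0, 25, 0 → max 75
Smallest max regret = 50 → A1.

A1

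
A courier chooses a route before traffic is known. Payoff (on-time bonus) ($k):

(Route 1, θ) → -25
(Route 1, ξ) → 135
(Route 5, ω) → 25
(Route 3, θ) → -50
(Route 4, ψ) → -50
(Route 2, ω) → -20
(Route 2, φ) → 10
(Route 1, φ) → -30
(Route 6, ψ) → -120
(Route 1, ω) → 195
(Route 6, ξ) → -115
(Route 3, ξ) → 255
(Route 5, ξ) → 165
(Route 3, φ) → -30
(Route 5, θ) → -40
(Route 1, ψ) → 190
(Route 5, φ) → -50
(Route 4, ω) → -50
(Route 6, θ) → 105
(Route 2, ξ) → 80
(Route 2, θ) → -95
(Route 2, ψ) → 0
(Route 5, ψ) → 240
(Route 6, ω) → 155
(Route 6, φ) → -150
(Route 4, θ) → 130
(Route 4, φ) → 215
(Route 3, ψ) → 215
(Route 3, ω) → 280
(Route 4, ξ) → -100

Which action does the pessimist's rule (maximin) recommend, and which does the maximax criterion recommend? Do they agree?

Row minima: Route 1=-30, Route 2=-95, Route 3=-50, Route 4=-100, Route 5=-50, Route 6=-150
Best worst-case = -30 → Route 1.
Row maxima: Route 1=195, Route 2=80, Route 3=280, Route 4=215, Route 5=240, Route 6=155
Best best-case = 280 → Route 3.

maximin → Route 1; maximax → Route 3 (disagree)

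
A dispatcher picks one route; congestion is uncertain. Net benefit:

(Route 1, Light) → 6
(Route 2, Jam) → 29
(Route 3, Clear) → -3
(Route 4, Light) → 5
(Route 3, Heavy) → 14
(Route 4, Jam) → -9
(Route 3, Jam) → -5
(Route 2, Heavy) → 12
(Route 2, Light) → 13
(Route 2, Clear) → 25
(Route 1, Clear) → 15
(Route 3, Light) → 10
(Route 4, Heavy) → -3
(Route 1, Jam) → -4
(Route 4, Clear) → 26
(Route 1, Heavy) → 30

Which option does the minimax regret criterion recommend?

Route 2

Column bests: Clear=26, Light=13, Heavy=30, Jam=29.
Route 1 regrets: 11, 7, 0, 33 → max 33
Route 2 regrets: 1, 0, 18, 0 → max 18
Route 3 regrets: 29, 3, 16, 34 → max 34
Route 4 regrets: 0, 8, 33, 38 → max 38
Smallest max regret = 18 → Route 2.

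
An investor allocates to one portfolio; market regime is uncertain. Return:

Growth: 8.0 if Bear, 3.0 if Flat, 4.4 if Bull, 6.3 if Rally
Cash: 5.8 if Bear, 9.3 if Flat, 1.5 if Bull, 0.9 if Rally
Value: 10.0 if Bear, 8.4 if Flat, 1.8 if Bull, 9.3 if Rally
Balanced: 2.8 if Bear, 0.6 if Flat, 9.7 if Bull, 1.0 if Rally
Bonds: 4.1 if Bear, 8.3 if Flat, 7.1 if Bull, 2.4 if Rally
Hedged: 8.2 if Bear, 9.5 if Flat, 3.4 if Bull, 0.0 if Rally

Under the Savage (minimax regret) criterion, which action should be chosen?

Column bests: Bear=10.0, Flat=9.5, Bull=9.7, Rally=9.3.
Growth regrets: 2.0, 6.5, 5.3, 3.0 → max 6.5
Cash regrets: 4.2, 0.2, 8.2, 8.4 → max 8.4
Value regrets: 0.0, 1.1, 7.9, 0.0 → max 7.9
Balanced regrets: 7.2, 8.9, 0.0, 8.3 → max 8.9
Bonds regrets: 5.9, 1.2, 2.6, 6.9 → max 6.9
Hedged regrets: 1.8, 0.0, 6.3, 9.3 → max 9.3
Smallest max regret = 6.5 → Growth.

Growth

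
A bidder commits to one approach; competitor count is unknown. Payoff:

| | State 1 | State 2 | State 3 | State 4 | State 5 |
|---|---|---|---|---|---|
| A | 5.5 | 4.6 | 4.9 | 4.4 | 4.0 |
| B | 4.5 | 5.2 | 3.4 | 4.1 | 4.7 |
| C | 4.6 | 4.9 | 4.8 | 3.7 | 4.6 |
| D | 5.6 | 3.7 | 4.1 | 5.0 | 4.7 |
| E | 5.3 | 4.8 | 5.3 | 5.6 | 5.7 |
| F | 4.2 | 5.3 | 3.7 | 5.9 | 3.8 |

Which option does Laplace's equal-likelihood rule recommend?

Row averages: A=4.68, B=4.38, C=4.52, D=4.62, E=5.34, F=4.58
Highest average = 5.34 → E.

E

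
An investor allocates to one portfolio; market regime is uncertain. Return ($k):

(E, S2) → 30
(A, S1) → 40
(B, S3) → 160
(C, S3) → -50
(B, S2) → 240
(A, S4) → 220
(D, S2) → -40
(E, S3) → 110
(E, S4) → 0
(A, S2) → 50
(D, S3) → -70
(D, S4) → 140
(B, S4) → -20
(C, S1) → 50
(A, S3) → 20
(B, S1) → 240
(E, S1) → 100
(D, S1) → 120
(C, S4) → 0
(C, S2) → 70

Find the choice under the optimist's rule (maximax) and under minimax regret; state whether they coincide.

Row maxima: A=220, B=240, C=70, D=140, E=110
Best best-case = 240 → B.
Column bests: S1=240, S2=240, S3=160, S4=220.
A regrets: 200, 190, 140, 0 → max 200
B regrets: 0, 0, 0, 240 → max 240
C regrets: 190, 170, 210, 220 → max 220
D regrets: 120, 280, 230, 80 → max 280
E regrets: 140, 210, 50, 220 → max 220
Smallest max regret = 200 → A.

maximax → B; minimax regret → A (disagree)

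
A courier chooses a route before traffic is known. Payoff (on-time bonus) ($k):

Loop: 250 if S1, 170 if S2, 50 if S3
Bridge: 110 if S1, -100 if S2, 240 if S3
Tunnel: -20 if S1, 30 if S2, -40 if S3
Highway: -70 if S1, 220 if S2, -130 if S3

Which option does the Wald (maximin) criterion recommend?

Loop

Row minima: Loop=50, Bridge=-100, Tunnel=-40, Highway=-130
Best worst-case = 50 → Loop.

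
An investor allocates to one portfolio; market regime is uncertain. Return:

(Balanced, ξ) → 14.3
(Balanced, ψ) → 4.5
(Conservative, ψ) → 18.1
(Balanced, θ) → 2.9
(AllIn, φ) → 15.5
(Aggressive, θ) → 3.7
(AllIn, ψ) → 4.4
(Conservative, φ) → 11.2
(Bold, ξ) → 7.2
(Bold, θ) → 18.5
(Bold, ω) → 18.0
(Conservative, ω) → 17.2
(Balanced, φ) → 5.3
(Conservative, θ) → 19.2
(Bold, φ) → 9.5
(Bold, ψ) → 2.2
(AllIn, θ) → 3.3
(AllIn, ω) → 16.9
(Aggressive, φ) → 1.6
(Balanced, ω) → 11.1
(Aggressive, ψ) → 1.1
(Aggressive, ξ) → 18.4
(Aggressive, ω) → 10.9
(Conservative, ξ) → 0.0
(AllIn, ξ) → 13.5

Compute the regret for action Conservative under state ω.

0.8

Best payoff under ω is 18.0.
Regret = 18.0 − 17.2 = 0.8.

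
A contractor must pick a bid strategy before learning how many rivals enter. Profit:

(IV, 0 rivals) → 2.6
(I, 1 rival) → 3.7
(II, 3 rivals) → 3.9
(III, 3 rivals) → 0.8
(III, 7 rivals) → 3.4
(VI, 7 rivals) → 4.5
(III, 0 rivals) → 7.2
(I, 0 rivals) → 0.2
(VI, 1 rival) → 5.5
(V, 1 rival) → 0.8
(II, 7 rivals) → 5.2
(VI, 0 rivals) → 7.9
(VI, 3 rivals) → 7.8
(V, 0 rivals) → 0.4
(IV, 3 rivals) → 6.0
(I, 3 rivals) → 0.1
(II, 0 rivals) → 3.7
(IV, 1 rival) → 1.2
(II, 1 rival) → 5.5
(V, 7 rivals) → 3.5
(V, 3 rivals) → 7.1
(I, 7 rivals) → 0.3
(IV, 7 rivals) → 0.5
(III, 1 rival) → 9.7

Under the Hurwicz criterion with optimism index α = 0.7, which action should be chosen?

I: 0.7·3.7 + 0.3·0.1 = 2.62
II: 0.7·5.5 + 0.3·3.7 = 4.96
III: 0.7·9.7 + 0.3·0.8 = 7.03
IV: 0.7·6.0 + 0.3·0.5 = 4.35
V: 0.7·7.1 + 0.3·0.4 = 5.09
VI: 0.7·7.9 + 0.3·4.5 = 6.88
Highest Hurwicz score = 7.03 → III.

III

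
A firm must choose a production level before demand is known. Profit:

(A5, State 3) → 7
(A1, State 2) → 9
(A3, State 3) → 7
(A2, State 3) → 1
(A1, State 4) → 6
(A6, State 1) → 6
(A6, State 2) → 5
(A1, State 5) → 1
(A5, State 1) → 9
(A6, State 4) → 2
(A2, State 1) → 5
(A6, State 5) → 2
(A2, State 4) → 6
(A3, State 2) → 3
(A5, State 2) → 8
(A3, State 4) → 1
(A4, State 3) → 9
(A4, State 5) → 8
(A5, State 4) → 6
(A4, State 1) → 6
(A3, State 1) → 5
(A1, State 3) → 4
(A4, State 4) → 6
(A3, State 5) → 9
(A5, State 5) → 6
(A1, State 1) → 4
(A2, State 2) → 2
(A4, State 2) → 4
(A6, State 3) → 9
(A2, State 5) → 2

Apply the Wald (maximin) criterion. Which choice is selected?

Row minima: A1=1, A2=1, A3=1, A4=4, A5=6, A6=2
Best worst-case = 6 → A5.

A5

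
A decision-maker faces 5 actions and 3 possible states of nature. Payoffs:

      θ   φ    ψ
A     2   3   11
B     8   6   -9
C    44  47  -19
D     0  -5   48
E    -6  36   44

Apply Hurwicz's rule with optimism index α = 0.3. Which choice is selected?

A: 0.3·11 + 0.7·2 = 4.7
B: 0.3·8 + 0.7·(-9) = -3.9
C: 0.3·47 + 0.7·(-19) = 0.8
D: 0.3·48 + 0.7·(-5) = 10.9
E: 0.3·44 + 0.7·(-6) = 9
Highest Hurwicz score = 10.9 → D.

D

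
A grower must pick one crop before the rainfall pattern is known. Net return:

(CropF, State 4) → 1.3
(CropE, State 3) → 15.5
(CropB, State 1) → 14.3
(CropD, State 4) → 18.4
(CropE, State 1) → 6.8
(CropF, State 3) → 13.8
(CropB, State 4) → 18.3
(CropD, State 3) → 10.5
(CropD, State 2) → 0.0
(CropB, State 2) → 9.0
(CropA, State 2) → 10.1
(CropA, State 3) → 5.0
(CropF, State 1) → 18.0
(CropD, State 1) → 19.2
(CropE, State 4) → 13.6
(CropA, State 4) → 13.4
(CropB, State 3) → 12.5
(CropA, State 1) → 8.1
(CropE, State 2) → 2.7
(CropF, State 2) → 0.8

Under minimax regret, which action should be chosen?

CropB

Column bests: State 1=19.2, State 2=10.1, State 3=15.5, State 4=18.4.
CropD regrets: 0.0, 10.1, 5.0, 0.0 → max 10.1
CropA regrets: 11.1, 0.0, 10.5, 5.0 → max 11.1
CropF regrets: 1.2, 9.3, 1.7, 17.1 → max 17.1
CropB regrets: 4.9, 1.1, 3.0, 0.1 → max 4.9
CropE regrets: 12.4, 7.4, 0.0, 4.8 → max 12.4
Smallest max regret = 4.9 → CropB.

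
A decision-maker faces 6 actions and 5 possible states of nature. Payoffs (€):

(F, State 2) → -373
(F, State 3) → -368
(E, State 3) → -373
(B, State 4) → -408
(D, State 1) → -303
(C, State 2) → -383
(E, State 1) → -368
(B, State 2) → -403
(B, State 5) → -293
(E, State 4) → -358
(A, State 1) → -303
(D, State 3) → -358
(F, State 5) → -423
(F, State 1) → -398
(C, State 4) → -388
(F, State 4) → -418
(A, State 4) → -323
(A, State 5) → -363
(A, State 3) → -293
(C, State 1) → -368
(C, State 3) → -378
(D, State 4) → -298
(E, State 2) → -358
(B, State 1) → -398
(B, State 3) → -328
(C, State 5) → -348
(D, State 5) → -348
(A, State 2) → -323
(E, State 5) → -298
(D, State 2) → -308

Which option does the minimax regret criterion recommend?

Column bests: State 1=-303, State 2=-308, State 3=-293, State 4=-298, State 5=-293.
A regrets: 0, 15, 0, 25, 70 → max 70
B regrets: 95, 95, 35, 110, 0 → max 110
C regrets: 65, 75, 85, 90, 55 → max 90
D regrets: 0, 0, 65, 0, 55 → max 65
E regrets: 65, 50, 80, 60, 5 → max 80
F regrets: 95, 65, 75, 120, 130 → max 130
Smallest max regret = 65 → D.

D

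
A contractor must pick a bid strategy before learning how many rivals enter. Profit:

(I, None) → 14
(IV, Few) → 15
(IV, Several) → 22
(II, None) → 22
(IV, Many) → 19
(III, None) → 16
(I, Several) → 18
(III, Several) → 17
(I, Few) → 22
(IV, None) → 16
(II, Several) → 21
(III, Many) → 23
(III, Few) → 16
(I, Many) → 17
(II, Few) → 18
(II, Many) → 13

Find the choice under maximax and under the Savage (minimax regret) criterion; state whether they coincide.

Row maxima: I=22, II=22, III=23, IV=22
Best best-case = 23 → III.
Column bests: None=22, Few=22, Several=22, Many=23.
I regrets: 8, 0, 4, 6 → max 8
II regrets: 0, 4, 1, 10 → max 10
III regrets: 6, 6, 5, 0 → max 6
IV regrets: 6, 7, 0, 4 → max 7
Smallest max regret = 6 → III.

maximax → III; minimax regret → III (agree)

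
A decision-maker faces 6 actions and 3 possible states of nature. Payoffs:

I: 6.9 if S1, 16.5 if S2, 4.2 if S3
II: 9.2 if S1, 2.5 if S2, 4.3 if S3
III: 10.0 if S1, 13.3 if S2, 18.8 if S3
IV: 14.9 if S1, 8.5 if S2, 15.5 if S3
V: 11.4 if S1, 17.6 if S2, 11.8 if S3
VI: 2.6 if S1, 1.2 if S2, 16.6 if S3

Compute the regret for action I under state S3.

14.6

Best payoff under S3 is 18.8.
Regret = 18.8 − 4.2 = 14.6.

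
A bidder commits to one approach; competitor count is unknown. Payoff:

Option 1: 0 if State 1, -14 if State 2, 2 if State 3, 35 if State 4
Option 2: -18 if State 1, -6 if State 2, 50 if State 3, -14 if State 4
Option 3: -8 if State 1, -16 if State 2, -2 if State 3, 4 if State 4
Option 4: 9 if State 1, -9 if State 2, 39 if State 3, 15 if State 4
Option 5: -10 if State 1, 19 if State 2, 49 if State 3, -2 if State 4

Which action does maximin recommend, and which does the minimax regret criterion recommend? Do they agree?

Row minima: Option 1=-14, Option 2=-18, Option 3=-16, Option 4=-9, Option 5=-10
Best worst-case = -9 → Option 4.
Column bests: State 1=9, State 2=19, State 3=50, State 4=35.
Option 1 regrets: 9, 33, 48, 0 → max 48
Option 2 regrets: 27, 25, 0, 49 → max 49
Option 3 regrets: 17, 35, 52, 31 → max 52
Option 4 regrets: 0, 28, 11, 20 → max 28
Option 5 regrets: 19, 0, 1, 37 → max 37
Smallest max regret = 28 → Option 4.

maximin → Option 4; minimax regret → Option 4 (agree)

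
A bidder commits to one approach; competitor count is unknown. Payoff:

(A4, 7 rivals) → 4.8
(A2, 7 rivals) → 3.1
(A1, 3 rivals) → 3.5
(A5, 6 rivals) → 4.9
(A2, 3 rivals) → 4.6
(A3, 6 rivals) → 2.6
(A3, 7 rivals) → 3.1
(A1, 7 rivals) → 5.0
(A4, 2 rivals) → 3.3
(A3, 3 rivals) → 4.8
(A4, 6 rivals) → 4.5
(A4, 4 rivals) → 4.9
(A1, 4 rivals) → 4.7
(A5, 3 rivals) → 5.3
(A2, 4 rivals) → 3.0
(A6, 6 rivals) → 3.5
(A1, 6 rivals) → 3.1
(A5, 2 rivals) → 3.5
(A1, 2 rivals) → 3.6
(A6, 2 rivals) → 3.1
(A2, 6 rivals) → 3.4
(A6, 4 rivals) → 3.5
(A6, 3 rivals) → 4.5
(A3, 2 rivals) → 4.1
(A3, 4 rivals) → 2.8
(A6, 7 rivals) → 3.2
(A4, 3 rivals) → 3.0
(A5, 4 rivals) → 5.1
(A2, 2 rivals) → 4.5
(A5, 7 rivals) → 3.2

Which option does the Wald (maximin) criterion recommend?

Row minima: A1=3.1, A2=3.0, A3=2.6, A4=3.0, A5=3.2, A6=3.1
Best worst-case = 3.2 → A5.

A5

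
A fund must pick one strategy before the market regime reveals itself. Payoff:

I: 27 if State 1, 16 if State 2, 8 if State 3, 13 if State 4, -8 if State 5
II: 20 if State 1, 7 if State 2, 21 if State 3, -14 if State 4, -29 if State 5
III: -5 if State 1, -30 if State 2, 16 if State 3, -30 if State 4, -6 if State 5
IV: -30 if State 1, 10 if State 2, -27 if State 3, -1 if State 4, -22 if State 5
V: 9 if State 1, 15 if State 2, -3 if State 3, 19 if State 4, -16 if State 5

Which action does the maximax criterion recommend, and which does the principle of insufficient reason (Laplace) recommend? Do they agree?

maximax → I; laplace → I (agree)

Row maxima: I=27, II=21, III=16, IV=10, V=19
Best best-case = 27 → I.
Row averages: I=11.2, II=1, III=-11, IV=-14, V=4.8
Highest average = 11.2 → I.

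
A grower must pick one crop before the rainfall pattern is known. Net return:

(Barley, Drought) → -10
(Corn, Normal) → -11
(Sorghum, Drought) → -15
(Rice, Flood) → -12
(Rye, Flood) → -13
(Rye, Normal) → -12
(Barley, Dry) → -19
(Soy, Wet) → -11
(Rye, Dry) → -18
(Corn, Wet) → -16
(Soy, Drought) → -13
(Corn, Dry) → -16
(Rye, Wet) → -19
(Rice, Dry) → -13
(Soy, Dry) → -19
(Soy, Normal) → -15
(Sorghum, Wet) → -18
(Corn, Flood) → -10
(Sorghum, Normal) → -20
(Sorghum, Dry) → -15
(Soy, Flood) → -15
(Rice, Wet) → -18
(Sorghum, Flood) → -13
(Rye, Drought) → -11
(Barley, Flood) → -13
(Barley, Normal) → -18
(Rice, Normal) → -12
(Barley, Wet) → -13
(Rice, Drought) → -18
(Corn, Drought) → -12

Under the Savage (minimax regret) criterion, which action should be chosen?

Column bests: Drought=-10, Dry=-13, Normal=-11, Wet=-11, Flood=-10.
Rice regrets: 8, 0, 1, 7, 2 → max 8
Barley regrets: 0, 6, 7, 2, 3 → max 7
Sorghum regrets: 5, 2, 9, 7, 3 → max 9
Soy regrets: 3, 6, 4, 0, 5 → max 6
Rye regrets: 1, 5, 1, 8, 3 → max 8
Corn regrets: 2, 3, 0, 5, 0 → max 5
Smallest max regret = 5 → Corn.

Corn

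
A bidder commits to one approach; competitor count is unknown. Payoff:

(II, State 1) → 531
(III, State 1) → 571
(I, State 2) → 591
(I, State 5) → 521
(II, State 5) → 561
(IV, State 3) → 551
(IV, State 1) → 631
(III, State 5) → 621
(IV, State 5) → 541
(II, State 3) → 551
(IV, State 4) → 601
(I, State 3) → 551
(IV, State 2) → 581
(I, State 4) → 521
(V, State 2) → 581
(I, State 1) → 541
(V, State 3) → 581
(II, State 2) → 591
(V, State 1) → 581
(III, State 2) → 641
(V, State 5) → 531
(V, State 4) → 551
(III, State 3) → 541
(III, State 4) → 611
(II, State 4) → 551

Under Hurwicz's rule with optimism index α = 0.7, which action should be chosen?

III

I: 0.7·591 + 0.3·521 = 570
II: 0.7·591 + 0.3·531 = 573
III: 0.7·641 + 0.3·541 = 611
IV: 0.7·631 + 0.3·541 = 604
V: 0.7·581 + 0.3·531 = 566
Highest Hurwicz score = 611 → III.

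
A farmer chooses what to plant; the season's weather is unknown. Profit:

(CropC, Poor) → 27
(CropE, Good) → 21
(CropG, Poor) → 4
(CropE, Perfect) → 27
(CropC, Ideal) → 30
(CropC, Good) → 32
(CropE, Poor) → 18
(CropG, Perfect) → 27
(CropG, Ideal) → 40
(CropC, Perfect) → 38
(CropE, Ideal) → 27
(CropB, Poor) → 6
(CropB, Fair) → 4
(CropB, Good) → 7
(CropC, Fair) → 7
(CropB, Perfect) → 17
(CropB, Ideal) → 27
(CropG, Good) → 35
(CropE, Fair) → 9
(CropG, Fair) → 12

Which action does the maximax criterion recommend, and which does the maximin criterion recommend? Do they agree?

Row maxima: CropG=40, CropE=27, CropB=27, CropC=38
Best best-case = 40 → CropG.
Row minima: CropG=4, CropE=9, CropB=4, CropC=7
Best worst-case = 9 → CropE.

maximax → CropG; maximin → CropE (disagree)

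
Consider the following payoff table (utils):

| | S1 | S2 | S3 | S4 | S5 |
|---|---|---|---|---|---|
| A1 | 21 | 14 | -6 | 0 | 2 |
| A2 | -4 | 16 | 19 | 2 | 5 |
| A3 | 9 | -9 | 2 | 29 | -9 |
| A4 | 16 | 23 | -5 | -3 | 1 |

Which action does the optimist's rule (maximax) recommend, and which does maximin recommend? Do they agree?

maximax → A3; maximin → A2 (disagree)

Row maxima: A1=21, A2=19, A3=29, A4=23
Best best-case = 29 → A3.
Row minima: A1=-6, A2=-4, A3=-9, A4=-5
Best worst-case = -4 → A2.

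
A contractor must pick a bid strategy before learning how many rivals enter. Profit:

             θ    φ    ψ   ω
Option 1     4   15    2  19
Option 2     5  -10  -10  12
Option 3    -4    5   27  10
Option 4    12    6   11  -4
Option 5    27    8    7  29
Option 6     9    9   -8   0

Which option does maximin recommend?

Option 5

Row minima: Option 1=2, Option 2=-10, Option 3=-4, Option 4=-4, Option 5=7, Option 6=-8
Best worst-case = 7 → Option 5.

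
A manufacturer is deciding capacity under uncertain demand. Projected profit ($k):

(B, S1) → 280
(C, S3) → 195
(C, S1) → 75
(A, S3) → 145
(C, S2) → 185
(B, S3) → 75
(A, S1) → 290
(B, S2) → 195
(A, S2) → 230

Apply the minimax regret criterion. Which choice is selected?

Column bests: S1=290, S2=230, S3=195.
A regrets: 0, 0, 50 → max 50
B regrets: 10, 35, 120 → max 120
C regrets: 215, 45, 0 → max 215
Smallest max regret = 50 → A.

A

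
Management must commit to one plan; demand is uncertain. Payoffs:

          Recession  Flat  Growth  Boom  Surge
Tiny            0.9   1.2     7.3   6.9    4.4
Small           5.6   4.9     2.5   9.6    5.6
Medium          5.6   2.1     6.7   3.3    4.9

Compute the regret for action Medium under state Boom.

6.3

Best payoff under Boom is 9.6.
Regret = 9.6 − 3.3 = 6.3.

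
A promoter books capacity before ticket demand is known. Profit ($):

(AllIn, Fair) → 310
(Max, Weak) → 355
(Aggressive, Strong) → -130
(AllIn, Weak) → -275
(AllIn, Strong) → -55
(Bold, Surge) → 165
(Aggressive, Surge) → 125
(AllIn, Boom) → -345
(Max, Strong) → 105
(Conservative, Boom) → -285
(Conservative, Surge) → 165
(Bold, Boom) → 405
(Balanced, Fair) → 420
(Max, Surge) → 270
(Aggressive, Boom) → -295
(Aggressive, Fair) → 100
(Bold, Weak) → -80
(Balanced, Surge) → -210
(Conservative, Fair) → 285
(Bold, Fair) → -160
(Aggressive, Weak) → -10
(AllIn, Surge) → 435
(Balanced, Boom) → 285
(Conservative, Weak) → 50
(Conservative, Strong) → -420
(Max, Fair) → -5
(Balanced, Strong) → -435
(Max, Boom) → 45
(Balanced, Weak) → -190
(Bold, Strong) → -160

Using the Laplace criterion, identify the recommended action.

Max

Row averages: Conservative=-41, Balanced=-26, Aggressive=-42, Bold=34, AllIn=14, Max=154
Highest average = 154 → Max.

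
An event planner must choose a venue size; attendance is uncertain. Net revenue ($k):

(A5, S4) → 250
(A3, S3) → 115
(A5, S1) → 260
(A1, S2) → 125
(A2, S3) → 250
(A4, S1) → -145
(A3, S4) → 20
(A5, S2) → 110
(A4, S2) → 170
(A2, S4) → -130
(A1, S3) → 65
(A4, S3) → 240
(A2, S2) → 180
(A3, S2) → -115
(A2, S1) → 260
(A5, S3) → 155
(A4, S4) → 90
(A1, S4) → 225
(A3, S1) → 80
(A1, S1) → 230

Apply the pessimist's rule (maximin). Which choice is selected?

A5

Row minima: A1=65, A2=-130, A3=-115, A4=-145, A5=110
Best worst-case = 110 → A5.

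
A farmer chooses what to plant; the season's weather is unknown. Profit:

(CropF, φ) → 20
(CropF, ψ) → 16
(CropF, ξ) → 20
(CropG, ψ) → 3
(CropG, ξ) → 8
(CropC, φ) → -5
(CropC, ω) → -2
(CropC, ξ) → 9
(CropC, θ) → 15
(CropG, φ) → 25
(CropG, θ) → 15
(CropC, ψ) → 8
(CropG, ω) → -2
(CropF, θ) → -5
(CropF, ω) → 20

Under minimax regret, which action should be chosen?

CropF

Column bests: θ=15, φ=25, ψ=16, ω=20, ξ=20.
CropF regrets: 20, 5, 0, 0, 0 → max 20
CropG regrets: 0, 0, 13, 22, 12 → max 22
CropC regrets: 0, 30, 8, 22, 11 → max 30
Smallest max regret = 20 → CropF.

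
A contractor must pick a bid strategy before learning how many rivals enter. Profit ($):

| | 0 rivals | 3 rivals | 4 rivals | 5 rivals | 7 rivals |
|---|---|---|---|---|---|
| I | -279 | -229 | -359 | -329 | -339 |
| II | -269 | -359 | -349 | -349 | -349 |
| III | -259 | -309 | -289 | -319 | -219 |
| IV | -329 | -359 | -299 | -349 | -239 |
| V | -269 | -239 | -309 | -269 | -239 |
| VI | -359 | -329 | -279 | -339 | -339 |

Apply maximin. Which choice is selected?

V

Row minima: I=-359, II=-359, III=-319, IV=-359, V=-309, VI=-359
Best worst-case = -309 → V.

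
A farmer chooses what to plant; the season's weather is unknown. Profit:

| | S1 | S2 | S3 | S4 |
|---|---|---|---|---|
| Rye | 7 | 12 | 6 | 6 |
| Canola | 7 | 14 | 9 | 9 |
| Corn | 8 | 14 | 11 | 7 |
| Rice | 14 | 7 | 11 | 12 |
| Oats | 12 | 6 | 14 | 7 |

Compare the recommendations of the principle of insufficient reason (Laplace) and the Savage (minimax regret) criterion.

Row averages: Rye=7.75, Canola=9.75, Corn=10, Rice=11, Oats=9.75
Highest average = 11 → Rice.
Column bests: S1=14, S2=14, S3=14, S4=12.
Rye regrets: 7, 2, 8, 6 → max 8
Canola regrets: 7, 0, 5, 3 → max 7
Corn regrets: 6, 0, 3, 5 → max 6
Rice regrets: 0, 7, 3, 0 → max 7
Oats regrets: 2, 8, 0, 5 → max 8
Smallest max regret = 6 → Corn.

laplace → Rice; minimax regret → Corn (disagree)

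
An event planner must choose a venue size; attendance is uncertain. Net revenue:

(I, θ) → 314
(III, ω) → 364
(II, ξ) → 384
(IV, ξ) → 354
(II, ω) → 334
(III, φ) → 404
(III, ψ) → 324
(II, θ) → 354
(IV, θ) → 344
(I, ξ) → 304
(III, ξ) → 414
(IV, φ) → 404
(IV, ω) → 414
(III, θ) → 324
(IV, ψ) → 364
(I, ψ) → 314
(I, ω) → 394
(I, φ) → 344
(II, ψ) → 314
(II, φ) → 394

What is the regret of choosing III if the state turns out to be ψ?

Best payoff under ψ is 364.
Regret = 364 − 324 = 40.

40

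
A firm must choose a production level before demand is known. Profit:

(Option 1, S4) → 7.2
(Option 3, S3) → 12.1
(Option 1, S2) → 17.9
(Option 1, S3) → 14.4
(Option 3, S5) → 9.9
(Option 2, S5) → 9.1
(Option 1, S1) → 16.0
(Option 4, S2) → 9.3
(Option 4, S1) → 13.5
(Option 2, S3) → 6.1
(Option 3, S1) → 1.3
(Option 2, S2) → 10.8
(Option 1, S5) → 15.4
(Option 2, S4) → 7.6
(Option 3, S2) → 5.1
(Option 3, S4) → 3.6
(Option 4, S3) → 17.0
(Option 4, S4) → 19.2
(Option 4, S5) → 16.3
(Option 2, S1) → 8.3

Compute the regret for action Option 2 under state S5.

7.2

Best payoff under S5 is 16.3.
Regret = 16.3 − 9.1 = 7.2.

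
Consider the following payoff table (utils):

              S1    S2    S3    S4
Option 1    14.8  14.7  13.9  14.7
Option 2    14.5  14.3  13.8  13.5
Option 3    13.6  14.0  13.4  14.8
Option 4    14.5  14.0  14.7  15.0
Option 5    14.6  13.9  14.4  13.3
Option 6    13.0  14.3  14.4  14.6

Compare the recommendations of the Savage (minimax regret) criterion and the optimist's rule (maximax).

minimax regret → Option 4; maximax → Option 4 (agree)

Column bests: S1=14.8, S2=14.7, S3=14.7, S4=15.0.
Option 1 regrets: 0.0, 0.0, 0.8, 0.3 → max 0.8
Option 2 regrets: 0.3, 0.4, 0.9, 1.5 → max 1.5
Option 3 regrets: 1.2, 0.7, 1.3, 0.2 → max 1.3
Option 4 regrets: 0.3, 0.7, 0.0, 0.0 → max 0.7
Option 5 regrets: 0.2, 0.8, 0.3, 1.7 → max 1.7
Option 6 regrets: 1.8, 0.4, 0.3, 0.4 → max 1.8
Smallest max regret = 0.7 → Option 4.
Row maxima: Option 1=14.8, Option 2=14.5, Option 3=14.8, Option 4=15.0, Option 5=14.6, Option 6=14.6
Best best-case = 15.0 → Option 4.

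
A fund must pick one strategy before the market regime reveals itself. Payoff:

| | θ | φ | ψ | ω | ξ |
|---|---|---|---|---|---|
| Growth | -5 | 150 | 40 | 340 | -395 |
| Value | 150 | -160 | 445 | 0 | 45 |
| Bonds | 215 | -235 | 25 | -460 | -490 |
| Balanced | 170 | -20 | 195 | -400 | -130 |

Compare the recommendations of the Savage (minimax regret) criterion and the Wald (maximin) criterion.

minimax regret → Value; maximin → Value (agree)

Column bests: θ=215, φ=150, ψ=445, ω=340, ξ=45.
Growth regrets: 220, 0, 405, 0, 440 → max 440
Value regrets: 65, 310, 0, 340, 0 → max 340
Bonds regrets: 0, 385, 420, 800, 535 → max 800
Balanced regrets: 45, 170, 250, 740, 175 → max 740
Smallest max regret = 340 → Value.
Row minima: Growth=-395, Value=-160, Bonds=-490, Balanced=-400
Best worst-case = -160 → Value.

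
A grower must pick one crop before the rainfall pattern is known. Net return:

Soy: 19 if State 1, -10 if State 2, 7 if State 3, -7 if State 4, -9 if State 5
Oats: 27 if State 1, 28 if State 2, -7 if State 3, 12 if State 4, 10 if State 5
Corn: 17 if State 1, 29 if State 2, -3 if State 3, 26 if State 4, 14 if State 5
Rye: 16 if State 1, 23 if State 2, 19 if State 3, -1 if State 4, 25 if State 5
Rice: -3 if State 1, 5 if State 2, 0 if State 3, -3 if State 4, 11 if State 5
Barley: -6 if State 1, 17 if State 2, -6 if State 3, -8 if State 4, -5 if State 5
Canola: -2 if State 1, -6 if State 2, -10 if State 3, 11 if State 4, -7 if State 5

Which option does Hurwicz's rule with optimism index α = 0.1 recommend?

Soy: 0.1·19 + 0.9·(-10) = -7.1
Oats: 0.1·28 + 0.9·(-7) = -3.5
Corn: 0.1·29 + 0.9·(-3) = 0.2
Rye: 0.1·25 + 0.9·(-1) = 1.6
Rice: 0.1·11 + 0.9·(-3) = -1.6
Barley: 0.1·17 + 0.9·(-8) = -5.5
Canola: 0.1·11 + 0.9·(-10) = -7.9
Highest Hurwicz score = 1.6 → Rye.

Rye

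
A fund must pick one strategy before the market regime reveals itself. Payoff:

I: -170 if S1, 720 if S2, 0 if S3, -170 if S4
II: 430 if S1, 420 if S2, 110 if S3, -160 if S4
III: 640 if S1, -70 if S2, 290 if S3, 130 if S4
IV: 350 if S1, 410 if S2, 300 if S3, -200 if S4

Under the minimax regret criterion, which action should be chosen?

Column bests: S1=640, S2=720, S3=300, S4=130.
I regrets: 810, 0, 300, 300 → max 810
II regrets: 210, 300, 190, 290 → max 300
III regrets: 0, 790, 10, 0 → max 790
IV regrets: 290, 310, 0, 330 → max 330
Smallest max regret = 300 → II.

II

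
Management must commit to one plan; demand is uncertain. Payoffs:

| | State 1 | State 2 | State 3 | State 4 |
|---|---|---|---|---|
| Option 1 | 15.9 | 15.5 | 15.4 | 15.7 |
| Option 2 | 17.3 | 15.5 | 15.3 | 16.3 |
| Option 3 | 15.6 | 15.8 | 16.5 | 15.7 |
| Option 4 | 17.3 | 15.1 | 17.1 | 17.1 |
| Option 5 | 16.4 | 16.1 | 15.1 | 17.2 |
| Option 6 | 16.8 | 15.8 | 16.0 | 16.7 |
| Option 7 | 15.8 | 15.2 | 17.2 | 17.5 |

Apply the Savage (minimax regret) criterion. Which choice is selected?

Option 4

Column bests: State 1=17.3, State 2=16.1, State 3=17.2, State 4=17.5.
Option 1 regrets: 1.4, 0.6, 1.8, 1.8 → max 1.8
Option 2 regrets: 0.0, 0.6, 1.9, 1.2 → max 1.9
Option 3 regrets: 1.7, 0.3, 0.7, 1.8 → max 1.8
Option 4 regrets: 0.0, 1.0, 0.1, 0.4 → max 1.0
Option 5 regrets: 0.9, 0.0, 2.1, 0.3 → max 2.1
Option 6 regrets: 0.5, 0.3, 1.2, 0.8 → max 1.2
Option 7 regrets: 1.5, 0.9, 0.0, 0.0 → max 1.5
Smallest max regret = 1.0 → Option 4.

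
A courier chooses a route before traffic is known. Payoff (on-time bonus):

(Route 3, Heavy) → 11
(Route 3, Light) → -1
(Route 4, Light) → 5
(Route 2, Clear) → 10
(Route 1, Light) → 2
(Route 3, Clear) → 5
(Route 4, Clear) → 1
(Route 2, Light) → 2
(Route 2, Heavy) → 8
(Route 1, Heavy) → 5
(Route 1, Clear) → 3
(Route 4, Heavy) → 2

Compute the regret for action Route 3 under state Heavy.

0

Best payoff under Heavy is 11.
Regret = 11 − 11 = 0.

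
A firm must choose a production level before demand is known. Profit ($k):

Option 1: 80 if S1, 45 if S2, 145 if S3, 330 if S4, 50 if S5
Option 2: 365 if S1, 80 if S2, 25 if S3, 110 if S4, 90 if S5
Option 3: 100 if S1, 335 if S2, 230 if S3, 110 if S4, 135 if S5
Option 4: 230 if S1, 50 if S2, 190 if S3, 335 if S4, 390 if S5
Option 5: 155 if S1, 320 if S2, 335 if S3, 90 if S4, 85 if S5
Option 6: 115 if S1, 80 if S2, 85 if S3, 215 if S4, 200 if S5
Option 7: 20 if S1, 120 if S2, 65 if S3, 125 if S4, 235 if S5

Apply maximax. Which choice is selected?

Option 4

Row maxima: Option 1=330, Option 2=365, Option 3=335, Option 4=390, Option 5=335, Option 6=215, Option 7=235
Best best-case = 390 → Option 4.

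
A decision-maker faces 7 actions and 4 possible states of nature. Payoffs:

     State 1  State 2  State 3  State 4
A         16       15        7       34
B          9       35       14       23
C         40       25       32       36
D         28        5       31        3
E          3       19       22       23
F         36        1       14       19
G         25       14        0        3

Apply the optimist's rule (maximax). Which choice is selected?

C

Row maxima: A=34, B=35, C=40, D=31, E=23, F=36, G=25
Best best-case = 40 → C.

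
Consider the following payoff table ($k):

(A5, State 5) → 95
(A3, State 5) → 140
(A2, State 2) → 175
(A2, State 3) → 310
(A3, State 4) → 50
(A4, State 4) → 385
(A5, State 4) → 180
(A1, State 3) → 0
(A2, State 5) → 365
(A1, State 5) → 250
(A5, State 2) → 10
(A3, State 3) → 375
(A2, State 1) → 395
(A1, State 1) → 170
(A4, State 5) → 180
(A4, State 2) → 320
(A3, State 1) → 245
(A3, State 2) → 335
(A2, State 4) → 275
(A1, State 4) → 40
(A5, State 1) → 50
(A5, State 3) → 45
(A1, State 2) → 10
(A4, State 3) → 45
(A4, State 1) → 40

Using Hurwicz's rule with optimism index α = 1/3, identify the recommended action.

A1: 1/3·250 + 2/3·0 = 250/3
A2: 1/3·395 + 2/3·175 = 745/3
A3: 1/3·375 + 2/3·50 = 475/3
A4: 1/3·385 + 2/3·40 = 155
A5: 1/3·180 + 2/3·10 = 200/3
Highest Hurwicz score = 745/3 → A2.

A2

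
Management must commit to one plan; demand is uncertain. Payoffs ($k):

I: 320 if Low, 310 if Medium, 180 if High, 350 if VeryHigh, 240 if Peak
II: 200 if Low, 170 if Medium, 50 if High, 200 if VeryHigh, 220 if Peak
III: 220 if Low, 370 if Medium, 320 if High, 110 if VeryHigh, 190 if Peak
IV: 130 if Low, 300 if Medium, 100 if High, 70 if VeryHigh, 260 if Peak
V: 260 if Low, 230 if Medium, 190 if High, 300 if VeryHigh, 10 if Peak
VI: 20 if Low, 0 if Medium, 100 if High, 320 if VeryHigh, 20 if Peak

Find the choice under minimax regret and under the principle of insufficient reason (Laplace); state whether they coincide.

Column bests: Low=320, Medium=370, High=320, VeryHigh=350, Peak=260.
I regrets: 0, 60, 140, 0, 20 → max 140
II regrets: 120, 200, 270, 150, 40 → max 270
III regrets: 100, 0, 0, 240, 70 → max 240
IV regrets: 190, 70, 220, 280, 0 → max 280
V regrets: 60, 140, 130, 50, 250 → max 250
VI regrets: 300, 370, 220, 30, 240 → max 370
Smallest max regret = 140 → I.
Row averages: I=280, II=168, III=242, IV=172, V=198, VI=92
Highest average = 280 → I.

minimax regret → I; laplace → I (agree)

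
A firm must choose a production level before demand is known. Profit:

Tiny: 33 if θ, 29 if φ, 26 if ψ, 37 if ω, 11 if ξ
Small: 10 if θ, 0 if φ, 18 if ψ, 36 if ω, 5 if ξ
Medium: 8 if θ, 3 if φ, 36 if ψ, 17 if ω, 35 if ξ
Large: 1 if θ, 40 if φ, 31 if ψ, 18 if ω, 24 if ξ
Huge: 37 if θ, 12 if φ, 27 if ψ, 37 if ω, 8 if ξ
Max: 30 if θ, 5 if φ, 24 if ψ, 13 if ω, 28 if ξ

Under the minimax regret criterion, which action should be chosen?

Tiny

Column bests: θ=37, φ=40, ψ=36, ω=37, ξ=35.
Tiny regrets: 4, 11, 10, 0, 24 → max 24
Small regrets: 27, 40, 18, 1, 30 → max 40
Medium regrets: 29, 37, 0, 20, 0 → max 37
Large regrets: 36, 0, 5, 19, 11 → max 36
Huge regrets: 0, 28, 9, 0, 27 → max 28
Max regrets: 7, 35, 12, 24, 7 → max 35
Smallest max regret = 24 → Tiny.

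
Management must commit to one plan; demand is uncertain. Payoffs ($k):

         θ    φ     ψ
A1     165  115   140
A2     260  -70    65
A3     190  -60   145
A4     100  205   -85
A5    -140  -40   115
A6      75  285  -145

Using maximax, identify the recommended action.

A6

Row maxima: A1=165, A2=260, A3=190, A4=205, A5=115, A6=285
Best best-case = 285 → A6.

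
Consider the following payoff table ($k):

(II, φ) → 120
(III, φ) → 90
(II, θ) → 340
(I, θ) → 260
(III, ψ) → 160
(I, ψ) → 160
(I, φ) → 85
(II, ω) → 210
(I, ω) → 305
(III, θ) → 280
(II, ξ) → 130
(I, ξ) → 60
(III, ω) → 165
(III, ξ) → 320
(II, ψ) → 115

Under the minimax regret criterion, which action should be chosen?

Column bests: θ=340, φ=120, ψ=160, ω=305, ξ=320.
I regrets: 80, 35, 0, 0, 260 → max 260
II regrets: 0, 0, 45, 95, 190 → max 190
III regrets: 60, 30, 0, 140, 0 → max 140
Smallest max regret = 140 → III.

III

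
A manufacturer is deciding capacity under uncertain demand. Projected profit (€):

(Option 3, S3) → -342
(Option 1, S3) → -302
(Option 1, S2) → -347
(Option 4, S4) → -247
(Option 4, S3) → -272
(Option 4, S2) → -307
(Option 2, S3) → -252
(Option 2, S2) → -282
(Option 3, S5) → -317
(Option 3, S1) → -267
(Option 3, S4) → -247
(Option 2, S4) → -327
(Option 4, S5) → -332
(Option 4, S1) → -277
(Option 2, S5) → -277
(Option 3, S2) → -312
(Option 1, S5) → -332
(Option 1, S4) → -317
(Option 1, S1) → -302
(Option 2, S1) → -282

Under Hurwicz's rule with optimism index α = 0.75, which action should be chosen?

Option 1: 0.75·(-302) + 0.25·(-347) = -313.25
Option 2: 0.75·(-252) + 0.25·(-327) = -270.75
Option 3: 0.75·(-247) + 0.25·(-342) = -270.75
Option 4: 0.75·(-247) + 0.25·(-332) = -268.25
Highest Hurwicz score = -268.25 → Option 4.

Option 4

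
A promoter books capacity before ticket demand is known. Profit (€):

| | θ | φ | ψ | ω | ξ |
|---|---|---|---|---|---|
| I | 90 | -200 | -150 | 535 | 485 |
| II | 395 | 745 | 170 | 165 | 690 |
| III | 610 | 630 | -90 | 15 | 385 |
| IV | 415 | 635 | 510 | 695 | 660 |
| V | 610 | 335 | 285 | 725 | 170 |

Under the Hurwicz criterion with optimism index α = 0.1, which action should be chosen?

IV

I: 0.1·535 + 0.9·(-200) = -126.5
II: 0.1·745 + 0.9·165 = 223
III: 0.1·630 + 0.9·(-90) = -18
IV: 0.1·695 + 0.9·415 = 443
V: 0.1·725 + 0.9·170 = 225.5
Highest Hurwicz score = 443 → IV.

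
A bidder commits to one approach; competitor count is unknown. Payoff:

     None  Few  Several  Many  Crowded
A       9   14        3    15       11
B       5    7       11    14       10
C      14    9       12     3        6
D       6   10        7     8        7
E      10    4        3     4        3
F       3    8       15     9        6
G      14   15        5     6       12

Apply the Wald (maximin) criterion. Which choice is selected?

Row minima: A=3, B=5, C=3, D=6, E=3, F=3, G=5
Best worst-case = 6 → D.

D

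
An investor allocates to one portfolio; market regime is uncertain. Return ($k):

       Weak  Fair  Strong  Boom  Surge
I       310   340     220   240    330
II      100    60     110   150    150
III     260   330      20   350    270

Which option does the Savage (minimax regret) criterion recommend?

I

Column bests: Weak=310, Fair=340, Strong=220, Boom=350, Surge=330.
I regrets: 0, 0, 0, 110, 0 → max 110
II regrets: 210, 280, 110, 200, 180 → max 280
III regrets: 50, 10, 200, 0, 60 → max 200
Smallest max regret = 110 → I.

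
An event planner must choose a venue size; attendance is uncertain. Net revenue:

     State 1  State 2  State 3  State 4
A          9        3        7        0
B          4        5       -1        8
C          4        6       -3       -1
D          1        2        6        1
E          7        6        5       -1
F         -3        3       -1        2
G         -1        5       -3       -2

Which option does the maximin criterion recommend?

Row minima: A=0, B=-1, C=-3, D=1, E=-1, F=-3, G=-3
Best worst-case = 1 → D.

D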